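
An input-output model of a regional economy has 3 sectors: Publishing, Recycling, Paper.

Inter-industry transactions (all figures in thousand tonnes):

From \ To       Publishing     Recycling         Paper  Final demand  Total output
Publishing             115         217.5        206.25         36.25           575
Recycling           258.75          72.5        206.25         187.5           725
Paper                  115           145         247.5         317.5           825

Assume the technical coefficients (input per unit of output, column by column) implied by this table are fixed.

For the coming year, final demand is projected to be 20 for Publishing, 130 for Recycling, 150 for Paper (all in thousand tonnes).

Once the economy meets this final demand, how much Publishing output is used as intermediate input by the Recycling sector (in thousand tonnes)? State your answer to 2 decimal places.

Technical coefficients a_ij = z_ij / X_j:
  a_11 = 115/575 = 0.20, a_21 = 258.75/575 = 0.45, a_31 = 115/575 = 0.20
  a_12 = 217.5/725 = 0.30, a_22 = 72.5/725 = 0.10, a_32 = 145/725 = 0.20
  a_13 = 206.25/825 = 0.25, a_23 = 206.25/825 = 0.25, a_33 = 247.5/825 = 0.30
I − A =
  [   0.80    -0.30    -0.25]
  [  -0.45     0.90    -0.25]
  [  -0.20    -0.20     0.70]
Cofactors of I−A, C_ij = (−1)^(i+j)·(minor ij) (rows/columns in the sector order above):
  C_11 = (0.90)(0.70) − (-0.25)(-0.20) = 0.5800
  C_12 = −[(-0.45)(0.70) − (-0.25)(-0.20)] = 0.3650
  C_13 = (-0.45)(-0.20) − (0.90)(-0.20) = 0.2700
  C_21 = −[(-0.30)(0.70) − (-0.25)(-0.20)] = 0.2600
  C_22 = (0.80)(0.70) − (-0.25)(-0.20) = 0.5100
  C_23 = −[(0.80)(-0.20) − (-0.30)(-0.20)] = 0.2200
  C_31 = (-0.30)(-0.25) − (-0.25)(0.90) = 0.3000
  C_32 = −[(0.80)(-0.25) − (-0.25)(-0.45)] = 0.3125
  C_33 = (0.80)(0.90) − (-0.30)(-0.45) = 0.5850
det(I−A) = Σ_j (I−A)_1j·C_1j = (0.80)(0.5800) + (-0.30)(0.3650) + (-0.25)(0.2700) = 0.2870
adj(I−A) = Cᵀ =
  [ 0.5800   0.2600   0.3000]
  [ 0.3650   0.5100   0.3125]
  [ 0.2700   0.2200   0.5850]
(I − A)⁻¹ = adj(I−A) / det(I−A) ≈
  [   2.0209     0.9059     1.0453]
  [   1.2718     1.7770     1.0889]
  [   0.9408     0.7666     2.0383]
First solve x = (I − A)⁻¹ d = adj(I−A)·d / det(I−A); in particular x_2 = (0.3650·20 + 0.5100·130 + 0.3125·150) / 0.2870 = 120.475 / 0.2870 ≈ 419.7735.
Intermediate flow from 1 to 2: z_12 = a_12 · x_2 = 0.30 × 120.475 / 0.2870 = 36.1425 / 0.2870 ≈ 125.93.

z_12 = 125.93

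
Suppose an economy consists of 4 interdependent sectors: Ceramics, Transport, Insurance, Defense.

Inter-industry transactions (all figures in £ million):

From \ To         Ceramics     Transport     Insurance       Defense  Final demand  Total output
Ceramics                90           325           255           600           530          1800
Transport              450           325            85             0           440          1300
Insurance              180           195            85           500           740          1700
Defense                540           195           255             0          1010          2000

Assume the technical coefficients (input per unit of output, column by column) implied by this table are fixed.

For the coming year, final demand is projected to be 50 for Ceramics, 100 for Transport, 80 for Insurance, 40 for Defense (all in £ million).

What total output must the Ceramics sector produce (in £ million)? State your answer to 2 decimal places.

x_C = 182.64

Technical coefficients a_ij = z_ij / X_j:
  a_CC = 90/1800 = 0.05, a_TC = 450/1800 = 0.25, a_IC = 180/1800 = 0.10, a_DC = 540/1800 = 0.30
  a_CT = 325/1300 = 0.25, a_TT = 325/1300 = 0.25, a_IT = 195/1300 = 0.15, a_DT = 195/1300 = 0.15
  a_CI = 255/1700 = 0.15, a_TI = 85/1700 = 0.05, a_II = 85/1700 = 0.05, a_DI = 255/1700 = 0.15
  a_CD = 600/2000 = 0.30, a_TD = 0/2000 = 0.00, a_ID = 500/2000 = 0.25, a_DD = 0/2000 = 0.00
I − A =
  [   0.95    -0.25    -0.15    -0.30]
  [  -0.25     0.75    -0.05     0.00]
  [  -0.10    -0.15     0.95    -0.25]
  [  -0.30    -0.15    -0.15     1.00]
Compute the cofactors C_ij = (−1)^(i+j)·(3×3 minor ij) of I−A; the adjugate is their transpose:
adj(I−A) = Cᵀ =
  [ 0.675000   0.305750   0.161000   0.242750]
  [ 0.236875   0.750625   0.091750   0.094000]
  [ 0.178125   0.212875   0.571250   0.196250]
  [ 0.264750   0.236250   0.147750   0.592250]
det(I−A) = Σ_j (I−A)_1j·C_1j = (0.95)(0.675000) + (-0.25)(0.236875) + (-0.15)(0.178125) + (-0.30)(0.264750) = 0.4758875
(I − A)⁻¹ = adj(I−A) / det(I−A) ≈
  [   1.4184     0.6425     0.3383     0.5101]
  [   0.4978     1.5773     0.1928     0.1975]
  [   0.3743     0.4473     1.2004     0.4124]
  [   0.5563     0.4964     0.3105     1.2445]
x = (I − A)⁻¹ d = adj(I−A)·d / det(I−A), with det(I−A) = 0.4758875:
  x_C = (0.675000·50 + 0.305750·100 + 0.161000·80 + 0.242750·40) / 0.4758875 = 86.915 / 0.4758875 ≈ 182.64
  x_T = (0.236875·50 + 0.750625·100 + 0.091750·80 + 0.094000·40) / 0.4758875 = 98.00625 / 0.4758875 ≈ 205.94
  x_I = (0.178125·50 + 0.212875·100 + 0.571250·80 + 0.196250·40) / 0.4758875 = 83.74375 / 0.4758875 ≈ 175.97
  x_D = (0.264750·50 + 0.236250·100 + 0.147750·80 + 0.592250·40) / 0.4758875 = 72.3725 / 0.4758875 ≈ 152.08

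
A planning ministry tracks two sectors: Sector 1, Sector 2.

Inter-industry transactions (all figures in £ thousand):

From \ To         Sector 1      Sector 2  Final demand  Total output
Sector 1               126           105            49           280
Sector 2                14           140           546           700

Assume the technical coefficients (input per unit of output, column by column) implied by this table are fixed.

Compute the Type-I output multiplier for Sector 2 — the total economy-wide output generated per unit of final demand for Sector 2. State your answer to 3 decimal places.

m_2 = 1.618

Technical coefficients a_ij = z_ij / X_j:
  a_11 = 126/280 = 0.45, a_21 = 14/280 = 0.05
  a_12 = 105/700 = 0.15, a_22 = 140/700 = 0.20
I − A =
  [   0.55    -0.15]
  [  -0.05     0.80]
det(I−A) = (0.55)(0.80) − (-0.15)(-0.05) = 0.4325
adj(I−A) = [[0.80, 0.15], [0.05, 0.55]]
(I − A)⁻¹ = adj(I−A) / det(I−A) ≈
  [   1.8497     0.3468]
  [   0.1156     1.2717]
The output multiplier for sector j is the column-j sum of the Leontief inverse (I − A)⁻¹ = adj(I−A) / det(I−A).
Column 2 of adj(I−A): (0.15, 0.55); det(I−A) = 0.4325.
m_2 = (0.15 + 0.55) / 0.4325 = 0.70 / 0.4325 ≈ 1.618.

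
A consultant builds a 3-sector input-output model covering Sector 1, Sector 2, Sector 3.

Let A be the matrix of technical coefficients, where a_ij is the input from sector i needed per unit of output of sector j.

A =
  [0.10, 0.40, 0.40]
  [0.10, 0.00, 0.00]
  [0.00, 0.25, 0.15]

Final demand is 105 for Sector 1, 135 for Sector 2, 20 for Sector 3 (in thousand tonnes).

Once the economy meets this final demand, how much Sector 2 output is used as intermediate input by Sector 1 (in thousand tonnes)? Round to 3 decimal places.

I − A =
  [   0.90    -0.40    -0.40]
  [  -0.10     1.00     0.00]
  [   0.00    -0.25     0.85]
Cofactors of I−A, C_ij = (−1)^(i+j)·(minor ij) (rows/columns in the sector order above):
  C_11 = (1.00)(0.85) − (0.00)(-0.25) = 0.8500
  C_12 = −[(-0.10)(0.85) − (0.00)(0.00)] = 0.0850
  C_13 = (-0.10)(-0.25) − (1.00)(0.00) = 0.0250
  C_21 = −[(-0.40)(0.85) − (-0.40)(-0.25)] = 0.4400
  C_22 = (0.90)(0.85) − (-0.40)(0.00) = 0.7650
  C_23 = −[(0.90)(-0.25) − (-0.40)(0.00)] = 0.2250
  C_31 = (-0.40)(0.00) − (-0.40)(1.00) = 0.4000
  C_32 = −[(0.90)(0.00) − (-0.40)(-0.10)] = 0.0400
  C_33 = (0.90)(1.00) − (-0.40)(-0.10) = 0.8600
det(I−A) = Σ_j (I−A)_1j·C_1j = (0.90)(0.8500) + (-0.40)(0.0850) + (-0.40)(0.0250) = 0.7210
adj(I−A) = Cᵀ =
  [ 0.8500   0.4400   0.4000]
  [ 0.0850   0.7650   0.0400]
  [ 0.0250   0.2250   0.8600]
(I − A)⁻¹ = adj(I−A) / det(I−A) ≈
  [   1.1789     0.6103     0.5548]
  [   0.1179     1.0610     0.0555]
  [   0.0347     0.3121     1.1928]
First solve x = (I − A)⁻¹ d = adj(I−A)·d / det(I−A); in particular x_1 = (0.8500·105 + 0.4400·135 + 0.4000·20) / 0.7210 = 156.65 / 0.7210 ≈ 217.26768.
Intermediate flow from 2 to 1: z_21 = a_21 · x_1 = 0.10 × 156.65 / 0.7210 = 15.665 / 0.7210 ≈ 21.727.

z_21 = 21.727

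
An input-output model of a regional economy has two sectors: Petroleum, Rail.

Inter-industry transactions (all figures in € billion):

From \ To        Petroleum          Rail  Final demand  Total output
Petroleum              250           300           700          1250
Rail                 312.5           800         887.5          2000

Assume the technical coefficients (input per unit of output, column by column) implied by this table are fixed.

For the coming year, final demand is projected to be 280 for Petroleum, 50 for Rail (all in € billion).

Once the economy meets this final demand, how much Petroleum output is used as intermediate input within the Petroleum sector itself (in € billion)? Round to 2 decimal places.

z_11 = 79.32

Technical coefficients a_ij = z_ij / X_j:
  a_11 = 250/1250 = 0.20, a_21 = 312.5/1250 = 0.25
  a_12 = 300/2000 = 0.15, a_22 = 800/2000 = 0.40
I − A =
  [   0.80    -0.15]
  [  -0.25     0.60]
det(I−A) = (0.80)(0.60) − (-0.15)(-0.25) = 0.4425
adj(I−A) = [[0.60, 0.15], [0.25, 0.80]]
(I − A)⁻¹ = adj(I−A) / det(I−A) ≈
  [   1.3559     0.3390]
  [   0.5650     1.8079]
First solve x = (I − A)⁻¹ d = adj(I−A)·d / det(I−A); in particular x_1 = (0.60·280 + 0.15·50) / 0.4425 = 175.50 / 0.4425 ≈ 396.6102.
Intermediate flow from 1 to 1: z_11 = a_11 · x_1 = 0.20 × 175.50 / 0.4425 = 35.10 / 0.4425 ≈ 79.32.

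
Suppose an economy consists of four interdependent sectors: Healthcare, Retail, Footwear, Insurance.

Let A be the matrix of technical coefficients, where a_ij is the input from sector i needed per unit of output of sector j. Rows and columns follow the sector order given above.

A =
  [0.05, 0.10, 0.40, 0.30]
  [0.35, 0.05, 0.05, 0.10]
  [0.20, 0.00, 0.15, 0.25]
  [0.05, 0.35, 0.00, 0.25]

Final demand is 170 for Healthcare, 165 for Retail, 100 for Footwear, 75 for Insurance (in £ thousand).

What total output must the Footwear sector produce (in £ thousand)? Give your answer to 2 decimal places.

x_F = 315.52

I − A =
  [   0.95    -0.10    -0.40    -0.30]
  [  -0.35     0.95    -0.05    -0.10]
  [  -0.20     0.00     0.85    -0.25]
  [  -0.05    -0.35     0.00     0.75]
Compute the cofactors C_ij = (−1)^(i+j)·(3×3 minor ij) of I−A; the adjugate is their transpose:
adj(I−A) = Cᵀ =
  [ 0.571500   0.188000   0.280000   0.347000]
  [ 0.235500   0.527875   0.141875   0.211875]
  [ 0.178000   0.120375   0.565875   0.275875]
  [ 0.148000   0.258875   0.084875   0.660375]
det(I−A) = Σ_j (I−A)_1j·C_1j = (0.95)(0.571500) + (-0.10)(0.235500) + (-0.40)(0.178000) + (-0.30)(0.148000) = 0.403775
(I − A)⁻¹ = adj(I−A) / det(I−A) ≈
  [   1.4154     0.4656     0.6935     0.8594]
  [   0.5832     1.3073     0.3514     0.5247]
  [   0.4408     0.2981     1.4015     0.6832]
  [   0.3665     0.6411     0.2102     1.6355]
x = (I − A)⁻¹ d = adj(I−A)·d / det(I−A), with det(I−A) = 0.403775:
  x_H = (0.571500·170 + 0.188000·165 + 0.280000·100 + 0.347000·75) / 0.403775 = 182.20 / 0.403775 ≈ 451.24
  x_R = (0.235500·170 + 0.527875·165 + 0.141875·100 + 0.211875·75) / 0.403775 = 157.2125 / 0.403775 ≈ 389.36
  x_F = (0.178000·170 + 0.120375·165 + 0.565875·100 + 0.275875·75) / 0.403775 = 127.40 / 0.403775 ≈ 315.52
  x_I = (0.148000·170 + 0.258875·165 + 0.084875·100 + 0.660375·75) / 0.403775 = 125.89 / 0.403775 ≈ 311.78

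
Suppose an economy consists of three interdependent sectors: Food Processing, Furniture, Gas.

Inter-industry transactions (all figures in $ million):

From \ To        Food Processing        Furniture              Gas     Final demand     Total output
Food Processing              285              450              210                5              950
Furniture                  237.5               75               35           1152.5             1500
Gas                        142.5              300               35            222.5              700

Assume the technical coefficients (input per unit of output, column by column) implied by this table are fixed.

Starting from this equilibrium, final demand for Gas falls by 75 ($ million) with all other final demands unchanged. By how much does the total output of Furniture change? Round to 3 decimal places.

Δx_2 = -16.717

Technical coefficients a_ij = z_ij / X_j:
  a_11 = 285/950 = 0.30, a_21 = 237.5/950 = 0.25, a_31 = 142.5/950 = 0.15
  a_12 = 450/1500 = 0.30, a_22 = 75/1500 = 0.05, a_32 = 300/1500 = 0.20
  a_13 = 210/700 = 0.30, a_23 = 35/700 = 0.05, a_33 = 35/700 = 0.05
I − A =
  [   0.70    -0.30    -0.30]
  [  -0.25     0.95    -0.05]
  [  -0.15    -0.20     0.95]
Cofactors of I−A, C_ij = (−1)^(i+j)·(minor ij) (rows/columns in the sector order above):
  C_11 = (0.95)(0.95) − (-0.05)(-0.20) = 0.8925
  C_12 = −[(-0.25)(0.95) − (-0.05)(-0.15)] = 0.2450
  C_13 = (-0.25)(-0.20) − (0.95)(-0.15) = 0.1925
  C_21 = −[(-0.30)(0.95) − (-0.30)(-0.20)] = 0.3450
  C_22 = (0.70)(0.95) − (-0.30)(-0.15) = 0.6200
  C_23 = −[(0.70)(-0.20) − (-0.30)(-0.15)] = 0.1850
  C_31 = (-0.30)(-0.05) − (-0.30)(0.95) = 0.3000
  C_32 = −[(0.70)(-0.05) − (-0.30)(-0.25)] = 0.1100
  C_33 = (0.70)(0.95) − (-0.30)(-0.25) = 0.5900
det(I−A) = Σ_j (I−A)_1j·C_1j = (0.70)(0.8925) + (-0.30)(0.2450) + (-0.30)(0.1925) = 0.4935
adj(I−A) = Cᵀ =
  [ 0.8925   0.3450   0.3000]
  [ 0.2450   0.6200   0.1100]
  [ 0.1925   0.1850   0.5900]
(I − A)⁻¹ = adj(I−A) / det(I−A) ≈
  [   1.8085     0.6991     0.6079]
  [   0.4965     1.2563     0.2229]
  [   0.3901     0.3749     1.1955]
Δx = (I − A)⁻¹ Δd with Δd having -75 in the Gas component and 0 elsewhere.
So Δx_2 = L_23 · (-75), where L_23 = adj(I−A)_23 / det(I−A) = 0.1100 / 0.4935.
Δx_2 = 0.1100 × (-75) / 0.4935 = -8.25 / 0.4935 ≈ -16.717.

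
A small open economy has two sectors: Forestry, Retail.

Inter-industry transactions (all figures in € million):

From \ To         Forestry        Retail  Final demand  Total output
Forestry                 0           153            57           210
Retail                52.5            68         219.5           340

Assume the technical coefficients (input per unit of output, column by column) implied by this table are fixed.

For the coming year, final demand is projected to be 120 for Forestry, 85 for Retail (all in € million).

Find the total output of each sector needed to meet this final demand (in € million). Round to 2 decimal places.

x_F = 195.27, x_R = 167.27

Technical coefficients a_ij = z_ij / X_j:
  a_FF = 0/210 = 0.00, a_RF = 52.5/210 = 0.25
  a_FR = 153/340 = 0.45, a_RR = 68/340 = 0.20
I − A =
  [   1.00    -0.45]
  [  -0.25     0.80]
det(I−A) = (1.00)(0.80) − (-0.45)(-0.25) = 0.6875
adj(I−A) = [[0.80, 0.45], [0.25, 1.00]]
(I − A)⁻¹ = adj(I−A) / det(I−A) ≈
  [   1.1636     0.6545]
  [   0.3636     1.4545]
x = (I − A)⁻¹ d = adj(I−A)·d / det(I−A), with det(I−A) = 0.6875:
  x_F = (0.80·120 + 0.45·85) / 0.6875 = 134.25 / 0.6875 ≈ 195.27
  x_R = (0.25·120 + 1.00·85) / 0.6875 = 115.00 / 0.6875 ≈ 167.27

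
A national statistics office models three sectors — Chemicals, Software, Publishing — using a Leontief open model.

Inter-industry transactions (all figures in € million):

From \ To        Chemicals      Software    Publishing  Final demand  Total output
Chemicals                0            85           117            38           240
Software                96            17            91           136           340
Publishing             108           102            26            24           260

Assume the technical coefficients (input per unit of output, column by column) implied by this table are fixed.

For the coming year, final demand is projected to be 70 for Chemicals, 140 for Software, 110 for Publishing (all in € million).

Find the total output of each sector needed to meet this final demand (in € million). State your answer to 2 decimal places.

Technical coefficients a_ij = z_ij / X_j:
  a_11 = 0/240 = 0.00, a_21 = 96/240 = 0.40, a_31 = 108/240 = 0.45
  a_12 = 85/340 = 0.25, a_22 = 17/340 = 0.05, a_32 = 102/340 = 0.30
  a_13 = 117/260 = 0.45, a_23 = 91/260 = 0.35, a_33 = 26/260 = 0.10
I − A =
  [   1.00    -0.25    -0.45]
  [  -0.40     0.95    -0.35]
  [  -0.45    -0.30     0.90]
Cofactors of I−A, C_ij = (−1)^(i+j)·(minor ij) (rows/columns in the sector order above):
  C_11 = (0.95)(0.90) − (-0.35)(-0.30) = 0.7500
  C_12 = −[(-0.40)(0.90) − (-0.35)(-0.45)] = 0.5175
  C_13 = (-0.40)(-0.30) − (0.95)(-0.45) = 0.5475
  C_21 = −[(-0.25)(0.90) − (-0.45)(-0.30)] = 0.3600
  C_22 = (1.00)(0.90) − (-0.45)(-0.45) = 0.6975
  C_23 = −[(1.00)(-0.30) − (-0.25)(-0.45)] = 0.4125
  C_31 = (-0.25)(-0.35) − (-0.45)(0.95) = 0.5150
  C_32 = −[(1.00)(-0.35) − (-0.45)(-0.40)] = 0.5300
  C_33 = (1.00)(0.95) − (-0.25)(-0.40) = 0.8500
det(I−A) = Σ_j (I−A)_1j·C_1j = (1.00)(0.7500) + (-0.25)(0.5175) + (-0.45)(0.5475) = 0.37425
adj(I−A) = Cᵀ =
  [ 0.7500   0.3600   0.5150]
  [ 0.5175   0.6975   0.5300]
  [ 0.5475   0.4125   0.8500]
(I − A)⁻¹ = adj(I−A) / det(I−A) ≈
  [   2.0040     0.9619     1.3761]
  [   1.3828     1.8637     1.4162]
  [   1.4629     1.1022     2.2712]
x = (I − A)⁻¹ d = adj(I−A)·d / det(I−A), with det(I−A) = 0.37425:
  x_1 = (0.7500·70 + 0.3600·140 + 0.5150·110) / 0.37425 = 159.55 / 0.37425 ≈ 426.32
  x_2 = (0.5175·70 + 0.6975·140 + 0.5300·110) / 0.37425 = 192.175 / 0.37425 ≈ 513.49
  x_3 = (0.5475·70 + 0.4125·140 + 0.8500·110) / 0.37425 = 189.575 / 0.37425 ≈ 506.55

x_1 = 426.32, x_2 = 513.49, x_3 = 506.55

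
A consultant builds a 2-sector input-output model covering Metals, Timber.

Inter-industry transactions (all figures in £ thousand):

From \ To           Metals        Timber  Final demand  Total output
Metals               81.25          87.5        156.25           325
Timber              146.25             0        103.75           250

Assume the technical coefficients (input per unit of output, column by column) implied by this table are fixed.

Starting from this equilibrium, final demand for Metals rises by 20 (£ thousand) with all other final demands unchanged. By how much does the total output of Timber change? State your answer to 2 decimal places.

Δx_T = 15.19

Technical coefficients a_ij = z_ij / X_j:
  a_MM = 81.25/325 = 0.25, a_TM = 146.25/325 = 0.45
  a_MT = 87.5/250 = 0.35, a_TT = 0/250 = 0.00
I − A =
  [   0.75    -0.35]
  [  -0.45     1.00]
det(I−A) = (0.75)(1.00) − (-0.35)(-0.45) = 0.5925
adj(I−A) = [[1.00, 0.35], [0.45, 0.75]]
(I − A)⁻¹ = adj(I−A) / det(I−A) ≈
  [   1.6878     0.5907]
  [   0.7595     1.2658]
Δx = (I − A)⁻¹ Δd with Δd having +20 in the Metals component and 0 elsewhere.
So Δx_T = L_TM · (+20), where L_TM = adj(I−A)_TM / det(I−A) = 0.45 / 0.5925.
Δx_T = 0.45 × (+20) / 0.5925 = 9.00 / 0.5925 ≈ 15.19.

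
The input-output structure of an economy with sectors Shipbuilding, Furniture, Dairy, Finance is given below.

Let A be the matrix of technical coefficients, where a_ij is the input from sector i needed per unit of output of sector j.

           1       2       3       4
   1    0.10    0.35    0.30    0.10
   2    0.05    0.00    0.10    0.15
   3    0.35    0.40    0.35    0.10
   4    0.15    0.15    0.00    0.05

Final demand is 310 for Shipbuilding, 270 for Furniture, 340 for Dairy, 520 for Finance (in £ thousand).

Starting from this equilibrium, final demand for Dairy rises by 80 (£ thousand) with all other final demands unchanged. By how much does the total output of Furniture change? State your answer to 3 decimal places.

I − A =
  [   0.90    -0.35    -0.30    -0.10]
  [  -0.05     1.00    -0.10    -0.15]
  [  -0.35    -0.40     0.65    -0.10]
  [  -0.15    -0.15     0.00     0.95]
Compute the cofactors C_ij = (−1)^(i+j)·(3×3 minor ij) of I−A; the adjugate is their transpose:
adj(I−A) = Cᵀ =
  [ 0.563375   0.344375   0.313000   0.146625]
  [ 0.080250   0.441750   0.105000   0.089250]
  [ 0.368375   0.476375   0.794500   0.197625]
  [ 0.101625   0.124125   0.066000   0.414375]
det(I−A) = Σ_j (I−A)_1j·C_1j = (0.90)(0.563375) + (-0.35)(0.080250) + (-0.30)(0.368375) + (-0.10)(0.101625) = 0.358275
(I − A)⁻¹ = adj(I−A) / det(I−A) ≈
  [   1.5725     0.9612     0.8736     0.4093]
  [   0.2240     1.2330     0.2931     0.2491]
  [   1.0282     1.3296     2.2176     0.5516]
  [   0.2837     0.3465     0.1842     1.1566]
Δx = (I − A)⁻¹ Δd with Δd having +80 in the Dairy component and 0 elsewhere.
So Δx_2 = L_23 · (+80), where L_23 = adj(I−A)_23 / det(I−A) = 0.105000 / 0.358275.
Δx_2 = 0.105000 × (+80) / 0.358275 = 8.40 / 0.358275 ≈ 23.446.

Δx_2 = 23.446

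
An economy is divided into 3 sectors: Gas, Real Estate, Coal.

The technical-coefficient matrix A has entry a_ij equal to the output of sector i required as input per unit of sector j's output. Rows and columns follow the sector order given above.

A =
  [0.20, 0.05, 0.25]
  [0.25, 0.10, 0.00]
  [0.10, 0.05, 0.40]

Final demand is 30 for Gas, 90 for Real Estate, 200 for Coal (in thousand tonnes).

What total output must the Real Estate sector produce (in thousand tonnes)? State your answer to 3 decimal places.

x_2 = 145.284

I − A =
  [   0.80    -0.05    -0.25]
  [  -0.25     0.90     0.00]
  [  -0.10    -0.05     0.60]
Cofactors of I−A, C_ij = (−1)^(i+j)·(minor ij) (rows/columns in the sector order above):
  C_11 = (0.90)(0.60) − (0.00)(-0.05) = 0.5400
  C_12 = −[(-0.25)(0.60) − (0.00)(-0.10)] = 0.1500
  C_13 = (-0.25)(-0.05) − (0.90)(-0.10) = 0.1025
  C_21 = −[(-0.05)(0.60) − (-0.25)(-0.05)] = 0.0425
  C_22 = (0.80)(0.60) − (-0.25)(-0.10) = 0.4550
  C_23 = −[(0.80)(-0.05) − (-0.05)(-0.10)] = 0.0450
  C_31 = (-0.05)(0.00) − (-0.25)(0.90) = 0.2250
  C_32 = −[(0.80)(0.00) − (-0.25)(-0.25)] = 0.0625
  C_33 = (0.80)(0.90) − (-0.05)(-0.25) = 0.7075
det(I−A) = Σ_j (I−A)_1j·C_1j = (0.80)(0.5400) + (-0.05)(0.1500) + (-0.25)(0.1025) = 0.398875
adj(I−A) = Cᵀ =
  [ 0.5400   0.0425   0.2250]
  [ 0.1500   0.4550   0.0625]
  [ 0.1025   0.0450   0.7075]
(I − A)⁻¹ = adj(I−A) / det(I−A) ≈
  [   1.3538     0.1065     0.5641]
  [   0.3761     1.1407     0.1567]
  [   0.2570     0.1128     1.7737]
x = (I − A)⁻¹ d = adj(I−A)·d / det(I−A), with det(I−A) = 0.398875:
  x_1 = (0.5400·30 + 0.0425·90 + 0.2250·200) / 0.398875 = 65.025 / 0.398875 ≈ 163.021
  x_2 = (0.1500·30 + 0.4550·90 + 0.0625·200) / 0.398875 = 57.95 / 0.398875 ≈ 145.284
  x_3 = (0.1025·30 + 0.0450·90 + 0.7075·200) / 0.398875 = 148.625 / 0.398875 ≈ 372.610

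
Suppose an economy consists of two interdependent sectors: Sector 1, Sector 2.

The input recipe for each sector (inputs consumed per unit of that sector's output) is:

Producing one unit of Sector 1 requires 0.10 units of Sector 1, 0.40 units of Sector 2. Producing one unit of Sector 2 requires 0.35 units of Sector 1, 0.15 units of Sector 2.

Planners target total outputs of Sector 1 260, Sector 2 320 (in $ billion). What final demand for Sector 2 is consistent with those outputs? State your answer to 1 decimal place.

d_2 = 168.0

I − A =
  [   0.90    -0.35]
  [  -0.40     0.85]
d = (I − A) x:
  d_1 = (+0.90)·260 + (-0.35)·320 = 122.0
  d_2 = (-0.40)·260 + (+0.85)·320 = 168.0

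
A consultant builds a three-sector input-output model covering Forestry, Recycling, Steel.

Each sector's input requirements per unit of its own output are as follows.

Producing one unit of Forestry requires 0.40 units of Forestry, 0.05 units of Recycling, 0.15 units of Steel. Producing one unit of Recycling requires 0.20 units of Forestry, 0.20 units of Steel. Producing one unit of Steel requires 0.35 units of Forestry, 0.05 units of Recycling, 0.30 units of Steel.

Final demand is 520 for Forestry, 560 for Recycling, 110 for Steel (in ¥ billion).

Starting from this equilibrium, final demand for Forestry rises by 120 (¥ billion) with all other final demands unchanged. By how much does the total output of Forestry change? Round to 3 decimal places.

I − A =
  [   0.60    -0.20    -0.35]
  [  -0.05     1.00    -0.05]
  [  -0.15    -0.20     0.70]
Cofactors of I−A, C_ij = (−1)^(i+j)·(minor ij) (rows/columns in the sector order above):
  C_11 = (1.00)(0.70) − (-0.05)(-0.20) = 0.6900
  C_12 = −[(-0.05)(0.70) − (-0.05)(-0.15)] = 0.0425
  C_13 = (-0.05)(-0.20) − (1.00)(-0.15) = 0.1600
  C_21 = −[(-0.20)(0.70) − (-0.35)(-0.20)] = 0.2100
  C_22 = (0.60)(0.70) − (-0.35)(-0.15) = 0.3675
  C_23 = −[(0.60)(-0.20) − (-0.20)(-0.15)] = 0.1500
  C_31 = (-0.20)(-0.05) − (-0.35)(1.00) = 0.3600
  C_32 = −[(0.60)(-0.05) − (-0.35)(-0.05)] = 0.0475
  C_33 = (0.60)(1.00) − (-0.20)(-0.05) = 0.5900
det(I−A) = Σ_j (I−A)_1j·C_1j = (0.60)(0.6900) + (-0.20)(0.0425) + (-0.35)(0.1600) = 0.3495
adj(I−A) = Cᵀ =
  [ 0.6900   0.2100   0.3600]
  [ 0.0425   0.3675   0.0475]
  [ 0.1600   0.1500   0.5900]
(I − A)⁻¹ = adj(I−A) / det(I−A) ≈
  [   1.9742     0.6009     1.0300]
  [   0.1216     1.0515     0.1359]
  [   0.4578     0.4292     1.6881]
Δx = (I − A)⁻¹ Δd with Δd having +120 in the Forestry component and 0 elsewhere.
So Δx_F = L_FF · (+120), where L_FF = adj(I−A)_FF / det(I−A) = 0.6900 / 0.3495.
Δx_F = 0.6900 × (+120) / 0.3495 = 82.80 / 0.3495 ≈ 236.910.

Δx_F = 236.910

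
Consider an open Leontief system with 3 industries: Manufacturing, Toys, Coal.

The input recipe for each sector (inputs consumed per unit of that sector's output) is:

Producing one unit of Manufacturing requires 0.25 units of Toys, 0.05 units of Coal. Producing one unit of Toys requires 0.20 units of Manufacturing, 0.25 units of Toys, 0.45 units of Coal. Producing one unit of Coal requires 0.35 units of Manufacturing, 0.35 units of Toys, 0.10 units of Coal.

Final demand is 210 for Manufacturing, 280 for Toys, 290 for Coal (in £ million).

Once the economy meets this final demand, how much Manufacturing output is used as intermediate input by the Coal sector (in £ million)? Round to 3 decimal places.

z_MC = 305.294

I − A =
  [   1.00    -0.20    -0.35]
  [  -0.25     0.75    -0.35]
  [  -0.05    -0.45     0.90]
Cofactors of I−A, C_ij = (−1)^(i+j)·(minor ij) (rows/columns in the sector order above):
  C_11 = (0.75)(0.90) − (-0.35)(-0.45) = 0.5175
  C_12 = −[(-0.25)(0.90) − (-0.35)(-0.05)] = 0.2425
  C_13 = (-0.25)(-0.45) − (0.75)(-0.05) = 0.1500
  C_21 = −[(-0.20)(0.90) − (-0.35)(-0.45)] = 0.3375
  C_22 = (1.00)(0.90) − (-0.35)(-0.05) = 0.8825
  C_23 = −[(1.00)(-0.45) − (-0.20)(-0.05)] = 0.4600
  C_31 = (-0.20)(-0.35) − (-0.35)(0.75) = 0.3325
  C_32 = −[(1.00)(-0.35) − (-0.35)(-0.25)] = 0.4375
  C_33 = (1.00)(0.75) − (-0.20)(-0.25) = 0.7000
det(I−A) = Σ_j (I−A)_1j·C_1j = (1.00)(0.5175) + (-0.20)(0.2425) + (-0.35)(0.1500) = 0.4165
adj(I−A) = Cᵀ =
  [ 0.5175   0.3375   0.3325]
  [ 0.2425   0.8825   0.4375]
  [ 0.1500   0.4600   0.7000]
(I − A)⁻¹ = adj(I−A) / det(I−A) ≈
  [   1.2425     0.8103     0.7983]
  [   0.5822     2.1188     1.0504]
  [   0.3601     1.1044     1.6807]
First solve x = (I − A)⁻¹ d = adj(I−A)·d / det(I−A); in particular x_C = (0.1500·210 + 0.4600·280 + 0.7000·290) / 0.4165 = 363.30 / 0.4165 ≈ 872.26891.
Intermediate flow from M to C: z_MC = a_MC · x_C = 0.35 × 363.30 / 0.4165 = 127.155 / 0.4165 ≈ 305.294.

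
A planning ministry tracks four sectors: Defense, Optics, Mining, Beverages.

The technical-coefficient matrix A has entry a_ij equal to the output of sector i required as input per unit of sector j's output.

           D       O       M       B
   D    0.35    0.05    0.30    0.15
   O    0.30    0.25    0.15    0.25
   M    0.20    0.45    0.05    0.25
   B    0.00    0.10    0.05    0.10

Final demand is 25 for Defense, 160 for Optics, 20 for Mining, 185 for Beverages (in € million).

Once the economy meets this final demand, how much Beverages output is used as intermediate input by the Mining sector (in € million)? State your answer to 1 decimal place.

I − A =
  [   0.65    -0.05    -0.30    -0.15]
  [  -0.30     0.75    -0.15    -0.25]
  [  -0.20    -0.45     0.95    -0.25]
  [   0.00    -0.10    -0.05     0.90]
Compute the cofactors C_ij = (−1)^(i+j)·(3×3 minor ij) of I−A; the adjugate is their transpose:
adj(I−A) = Cᵀ =
  [ 0.538000   0.188750   0.210250   0.200500]
  [ 0.282250   0.492125   0.179125   0.233500]
  [ 0.259000   0.291500   0.404500   0.236500]
  [ 0.045750   0.070875   0.042375   0.318000]
det(I−A) = Σ_j (I−A)_1j·C_1j = (0.65)(0.538000) + (-0.05)(0.282250) + (-0.30)(0.259000) + (-0.15)(0.045750) = 0.251025
(I − A)⁻¹ = adj(I−A) / det(I−A) ≈
  [   2.1432     0.7519     0.8376     0.7987]
  [   1.1244     1.9605     0.7136     0.9302]
  [   1.0318     1.1612     1.6114     0.9421]
  [   0.1823     0.2823     0.1688     1.2668]
First solve x = (I − A)⁻¹ d = adj(I−A)·d / det(I−A); in particular x_M = (0.259000·25 + 0.291500·160 + 0.404500·20 + 0.236500·185) / 0.251025 = 104.9575 / 0.251025 ≈ 418.116.
Intermediate flow from B to M: z_BM = a_BM · x_M = 0.05 × 104.9575 / 0.251025 = 5.247875 / 0.251025 ≈ 20.9.

z_BM = 20.9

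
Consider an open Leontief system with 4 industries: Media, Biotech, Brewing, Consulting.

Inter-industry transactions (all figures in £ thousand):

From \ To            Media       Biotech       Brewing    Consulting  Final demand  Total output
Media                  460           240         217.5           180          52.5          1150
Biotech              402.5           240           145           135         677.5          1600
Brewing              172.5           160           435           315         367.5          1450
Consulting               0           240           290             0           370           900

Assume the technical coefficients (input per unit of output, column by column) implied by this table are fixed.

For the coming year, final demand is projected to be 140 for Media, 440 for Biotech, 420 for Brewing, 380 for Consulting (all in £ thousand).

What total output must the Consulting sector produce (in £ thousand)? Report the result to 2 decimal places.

x_4 = 885.46

Technical coefficients a_ij = z_ij / X_j:
  a_11 = 460/1150 = 0.40, a_21 = 402.5/1150 = 0.35, a_31 = 172.5/1150 = 0.15, a_41 = 0/1150 = 0.00
  a_12 = 240/1600 = 0.15, a_22 = 240/1600 = 0.15, a_32 = 160/1600 = 0.10, a_42 = 240/1600 = 0.15
  a_13 = 217.5/1450 = 0.15, a_23 = 145/1450 = 0.10, a_33 = 435/1450 = 0.30, a_43 = 290/1450 = 0.20
  a_14 = 180/900 = 0.20, a_24 = 135/900 = 0.15, a_34 = 315/900 = 0.35, a_44 = 0/900 = 0.00
I − A =
  [   0.60    -0.15    -0.15    -0.20]
  [  -0.35     0.85    -0.10    -0.15]
  [  -0.15    -0.10     0.70    -0.35]
  [   0.00    -0.15    -0.20     1.00]
Compute the cofactors C_ij = (−1)^(i+j)·(3×3 minor ij) of I−A; the adjugate is their transpose:
adj(I−A) = Cᵀ =
  [ 0.501500   0.142375   0.180625   0.184875]
  [ 0.240000   0.349500   0.144500   0.151000]
  [ 0.177500   0.118500   0.433500   0.205000]
  [ 0.071500   0.076125   0.108375   0.287625]
det(I−A) = Σ_j (I−A)_1j·C_1j = (0.60)(0.501500) + (-0.15)(0.240000) + (-0.15)(0.177500) + (-0.20)(0.071500) = 0.223975
(I − A)⁻¹ = adj(I−A) / det(I−A) ≈
  [   2.2391     0.6357     0.8065     0.8254]
  [   1.0715     1.5604     0.6452     0.6742]
  [   0.7925     0.5291     1.9355     0.9153]
  [   0.3192     0.3399     0.4839     1.2842]
x = (I − A)⁻¹ d = adj(I−A)·d / det(I−A), with det(I−A) = 0.223975:
  x_1 = (0.501500·140 + 0.142375·440 + 0.180625·420 + 0.184875·380) / 0.223975 = 278.97 / 0.223975 ≈ 1245.54
  x_2 = (0.240000·140 + 0.349500·440 + 0.144500·420 + 0.151000·380) / 0.223975 = 305.45 / 0.223975 ≈ 1363.77
  x_3 = (0.177500·140 + 0.118500·440 + 0.433500·420 + 0.205000·380) / 0.223975 = 336.96 / 0.223975 ≈ 1504.45
  x_4 = (0.071500·140 + 0.076125·440 + 0.108375·420 + 0.287625·380) / 0.223975 = 198.32 / 0.223975 ≈ 885.46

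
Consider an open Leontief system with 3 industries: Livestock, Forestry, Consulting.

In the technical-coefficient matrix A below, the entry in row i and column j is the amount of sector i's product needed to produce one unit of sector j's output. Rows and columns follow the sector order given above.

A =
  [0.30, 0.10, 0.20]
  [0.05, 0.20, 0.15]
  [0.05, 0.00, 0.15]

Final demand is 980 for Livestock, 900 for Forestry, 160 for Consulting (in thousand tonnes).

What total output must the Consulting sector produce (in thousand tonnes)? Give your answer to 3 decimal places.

x_3 = 286.177

I − A =
  [   0.70    -0.10    -0.20]
  [  -0.05     0.80    -0.15]
  [  -0.05     0.00     0.85]
Cofactors of I−A, C_ij = (−1)^(i+j)·(minor ij) (rows/columns in the sector order above):
  C_11 = (0.80)(0.85) − (-0.15)(0.00) = 0.6800
  C_12 = −[(-0.05)(0.85) − (-0.15)(-0.05)] = 0.0500
  C_13 = (-0.05)(0.00) − (0.80)(-0.05) = 0.0400
  C_21 = −[(-0.10)(0.85) − (-0.20)(0.00)] = 0.0850
  C_22 = (0.70)(0.85) − (-0.20)(-0.05) = 0.5850
  C_23 = −[(0.70)(0.00) − (-0.10)(-0.05)] = 0.0050
  C_31 = (-0.10)(-0.15) − (-0.20)(0.80) = 0.1750
  C_32 = −[(0.70)(-0.15) − (-0.20)(-0.05)] = 0.1150
  C_33 = (0.70)(0.80) − (-0.10)(-0.05) = 0.5550
det(I−A) = Σ_j (I−A)_1j·C_1j = (0.70)(0.6800) + (-0.10)(0.0500) + (-0.20)(0.0400) = 0.4630
adj(I−A) = Cᵀ =
  [ 0.6800   0.0850   0.1750]
  [ 0.0500   0.5850   0.1150]
  [ 0.0400   0.0050   0.5550]
(I − A)⁻¹ = adj(I−A) / det(I−A) ≈
  [   1.4687     0.1836     0.3780]
  [   0.1080     1.2635     0.2484]
  [   0.0864     0.0108     1.1987]
x = (I − A)⁻¹ d = adj(I−A)·d / det(I−A), with det(I−A) = 0.4630:
  x_1 = (0.6800·980 + 0.0850·900 + 0.1750·160) / 0.4630 = 770.90 / 0.4630 ≈ 1665.011
  x_2 = (0.0500·980 + 0.5850·900 + 0.1150·160) / 0.4630 = 593.90 / 0.4630 ≈ 1282.721
  x_3 = (0.0400·980 + 0.0050·900 + 0.5550·160) / 0.4630 = 132.50 / 0.4630 ≈ 286.177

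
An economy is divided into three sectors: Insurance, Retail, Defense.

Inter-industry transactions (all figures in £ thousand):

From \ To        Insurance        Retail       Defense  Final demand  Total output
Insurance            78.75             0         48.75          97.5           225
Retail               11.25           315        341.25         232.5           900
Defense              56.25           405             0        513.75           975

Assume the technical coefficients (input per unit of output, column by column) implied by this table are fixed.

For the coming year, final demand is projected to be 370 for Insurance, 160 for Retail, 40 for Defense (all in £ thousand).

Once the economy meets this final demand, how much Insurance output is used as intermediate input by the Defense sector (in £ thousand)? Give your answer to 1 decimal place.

Technical coefficients a_ij = z_ij / X_j:
  a_II = 78.75/225 = 0.35, a_RI = 11.25/225 = 0.05, a_DI = 56.25/225 = 0.25
  a_IR = 0/900 = 0.00, a_RR = 315/900 = 0.35, a_DR = 405/900 = 0.45
  a_ID = 48.75/975 = 0.05, a_RD = 341.25/975 = 0.35, a_DD = 0/975 = 0.00
I − A =
  [   0.65     0.00    -0.05]
  [  -0.05     0.65    -0.35]
  [  -0.25    -0.45     1.00]
Cofactors of I−A, C_ij = (−1)^(i+j)·(minor ij) (rows/columns in the sector order above):
  C_11 = (0.65)(1.00) − (-0.35)(-0.45) = 0.4925
  C_12 = −[(-0.05)(1.00) − (-0.35)(-0.25)] = 0.1375
  C_13 = (-0.05)(-0.45) − (0.65)(-0.25) = 0.1850
  C_21 = −[(0.00)(1.00) − (-0.05)(-0.45)] = 0.0225
  C_22 = (0.65)(1.00) − (-0.05)(-0.25) = 0.6375
  C_23 = −[(0.65)(-0.45) − (0.00)(-0.25)] = 0.2925
  C_31 = (0.00)(-0.35) − (-0.05)(0.65) = 0.0325
  C_32 = −[(0.65)(-0.35) − (-0.05)(-0.05)] = 0.2300
  C_33 = (0.65)(0.65) − (0.00)(-0.05) = 0.4225
det(I−A) = Σ_j (I−A)_1j·C_1j = (0.65)(0.4925) + (0.00)(0.1375) + (-0.05)(0.1850) = 0.310875
adj(I−A) = Cᵀ =
  [ 0.4925   0.0225   0.0325]
  [ 0.1375   0.6375   0.2300]
  [ 0.1850   0.2925   0.4225]
(I − A)⁻¹ = adj(I−A) / det(I−A) ≈
  [   1.5842     0.0724     0.1045]
  [   0.4423     2.0507     0.7398]
  [   0.5951     0.9409     1.3591]
First solve x = (I − A)⁻¹ d = adj(I−A)·d / det(I−A); in particular x_D = (0.1850·370 + 0.2925·160 + 0.4225·40) / 0.310875 = 132.15 / 0.310875 ≈ 425.090.
Intermediate flow from I to D: z_ID = a_ID · x_D = 0.05 × 132.15 / 0.310875 = 6.6075 / 0.310875 ≈ 21.3.

z_ID = 21.3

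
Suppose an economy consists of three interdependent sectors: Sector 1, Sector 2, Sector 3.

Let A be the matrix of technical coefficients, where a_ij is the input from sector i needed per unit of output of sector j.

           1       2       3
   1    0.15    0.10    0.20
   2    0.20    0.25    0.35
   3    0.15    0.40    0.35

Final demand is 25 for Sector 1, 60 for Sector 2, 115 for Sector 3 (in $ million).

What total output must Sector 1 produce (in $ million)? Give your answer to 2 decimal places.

x_1 = 162.02

I − A =
  [   0.85    -0.10    -0.20]
  [  -0.20     0.75    -0.35]
  [  -0.15    -0.40     0.65]
Cofactors of I−A, C_ij = (−1)^(i+j)·(minor ij) (rows/columns in the sector order above):
  C_11 = (0.75)(0.65) − (-0.35)(-0.40) = 0.3475
  C_12 = −[(-0.20)(0.65) − (-0.35)(-0.15)] = 0.1825
  C_13 = (-0.20)(-0.40) − (0.75)(-0.15) = 0.1925
  C_21 = −[(-0.10)(0.65) − (-0.20)(-0.40)] = 0.1450
  C_22 = (0.85)(0.65) − (-0.20)(-0.15) = 0.5225
  C_23 = −[(0.85)(-0.40) − (-0.10)(-0.15)] = 0.3550
  C_31 = (-0.10)(-0.35) − (-0.20)(0.75) = 0.1850
  C_32 = −[(0.85)(-0.35) − (-0.20)(-0.20)] = 0.3375
  C_33 = (0.85)(0.75) − (-0.10)(-0.20) = 0.6175
det(I−A) = Σ_j (I−A)_1j·C_1j = (0.85)(0.3475) + (-0.10)(0.1825) + (-0.20)(0.1925) = 0.238625
adj(I−A) = Cᵀ =
  [ 0.3475   0.1450   0.1850]
  [ 0.1825   0.5225   0.3375]
  [ 0.1925   0.3550   0.6175]
(I − A)⁻¹ = adj(I−A) / det(I−A) ≈
  [   1.4563     0.6076     0.7753]
  [   0.7648     2.1896     1.4144]
  [   0.8067     1.4877     2.5877]
x = (I − A)⁻¹ d = adj(I−A)·d / det(I−A), with det(I−A) = 0.238625:
  x_1 = (0.3475·25 + 0.1450·60 + 0.1850·115) / 0.238625 = 38.6625 / 0.238625 ≈ 162.02
  x_2 = (0.1825·25 + 0.5225·60 + 0.3375·115) / 0.238625 = 74.725 / 0.238625 ≈ 313.15
  x_3 = (0.1925·25 + 0.3550·60 + 0.6175·115) / 0.238625 = 97.125 / 0.238625 ≈ 407.02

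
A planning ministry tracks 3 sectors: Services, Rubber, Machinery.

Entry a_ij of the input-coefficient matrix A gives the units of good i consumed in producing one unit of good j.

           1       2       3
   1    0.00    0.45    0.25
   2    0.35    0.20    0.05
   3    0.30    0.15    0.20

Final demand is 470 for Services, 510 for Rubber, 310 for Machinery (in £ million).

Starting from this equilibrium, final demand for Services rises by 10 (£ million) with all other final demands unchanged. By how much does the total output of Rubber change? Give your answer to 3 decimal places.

I − A =
  [   1.00    -0.45    -0.25]
  [  -0.35     0.80    -0.05]
  [  -0.30    -0.15     0.80]
Cofactors of I−A, C_ij = (−1)^(i+j)·(minor ij) (rows/columns in the sector order above):
  C_11 = (0.80)(0.80) − (-0.05)(-0.15) = 0.6325
  C_12 = −[(-0.35)(0.80) − (-0.05)(-0.30)] = 0.2950
  C_13 = (-0.35)(-0.15) − (0.80)(-0.30) = 0.2925
  C_21 = −[(-0.45)(0.80) − (-0.25)(-0.15)] = 0.3975
  C_22 = (1.00)(0.80) − (-0.25)(-0.30) = 0.7250
  C_23 = −[(1.00)(-0.15) − (-0.45)(-0.30)] = 0.2850
  C_31 = (-0.45)(-0.05) − (-0.25)(0.80) = 0.2225
  C_32 = −[(1.00)(-0.05) − (-0.25)(-0.35)] = 0.1375
  C_33 = (1.00)(0.80) − (-0.45)(-0.35) = 0.6425
det(I−A) = Σ_j (I−A)_1j·C_1j = (1.00)(0.6325) + (-0.45)(0.2950) + (-0.25)(0.2925) = 0.426625
adj(I−A) = Cᵀ =
  [ 0.6325   0.3975   0.2225]
  [ 0.2950   0.7250   0.1375]
  [ 0.2925   0.2850   0.6425]
(I − A)⁻¹ = adj(I−A) / det(I−A) ≈
  [   1.4826     0.9317     0.5215]
  [   0.6915     1.6994     0.3223]
  [   0.6856     0.6680     1.5060]
Δx = (I − A)⁻¹ Δd with Δd having +10 in the Services component and 0 elsewhere.
So Δx_2 = L_21 · (+10), where L_21 = adj(I−A)_21 / det(I−A) = 0.2950 / 0.426625.
Δx_2 = 0.2950 × (+10) / 0.426625 = 2.95 / 0.426625 ≈ 6.915.

Δx_2 = 6.915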